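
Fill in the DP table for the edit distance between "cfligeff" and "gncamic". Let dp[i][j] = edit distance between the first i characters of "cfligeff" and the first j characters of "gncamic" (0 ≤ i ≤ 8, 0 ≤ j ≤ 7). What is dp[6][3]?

   ''  g  n  c  a  m  i  c
''  0  1  2  3  4  5  6  7
 c  1  1  2  2  3  4  5  6
 f  2  2  2  3  3  4  5  6
 l  3  3  3  3  4  4  5  6
 i  4  4  4  4  4  5  4  5
 g  5  4  5  5  5  5  5  5
 e  6  5  5  6  6  6  6  6
 f  7  6  6  6  7  7  7  7
 f  8  7  7  7  7  8  8  8

6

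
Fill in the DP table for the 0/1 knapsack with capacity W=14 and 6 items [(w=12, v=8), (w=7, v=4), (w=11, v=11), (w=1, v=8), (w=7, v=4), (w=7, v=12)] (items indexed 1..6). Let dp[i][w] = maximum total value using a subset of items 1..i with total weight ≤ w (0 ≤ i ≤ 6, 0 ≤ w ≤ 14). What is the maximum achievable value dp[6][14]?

20

i\w   0   1   2   3   4   5   6   7   8   9  10  11  12  13  14
  0   0   0   0   0   0   0   0   0   0   0   0   0   0   0   0
  1   0   0   0   0   0   0   0   0   0   0   0   0   8   8   8
  2   0   0   0   0   0   0   0   4   4   4   4   4   8   8   8
  3   0   0   0   0   0   0   0   4   4   4   4  11  11  11  11
  4   0   8   8   8   8   8   8   8  12  12  12  12  19  19  19
  5   0   8   8   8   8   8   8   8  12  12  12  12  19  19  19
  6   0   8   8   8   8   8   8  12  20  20  20  20  20  20  20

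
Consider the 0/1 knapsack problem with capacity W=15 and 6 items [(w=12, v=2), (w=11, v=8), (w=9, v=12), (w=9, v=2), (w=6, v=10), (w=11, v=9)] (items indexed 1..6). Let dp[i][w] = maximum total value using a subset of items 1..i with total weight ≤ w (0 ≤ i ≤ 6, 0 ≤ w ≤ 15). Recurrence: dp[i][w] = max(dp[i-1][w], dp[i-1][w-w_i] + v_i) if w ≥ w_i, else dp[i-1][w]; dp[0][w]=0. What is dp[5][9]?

i\w   0   1   2   3   4   5   6   7   8   9  10  11  12  13  14  15
  0   0   0   0   0   0   0   0   0   0   0   0   0   0   0   0   0
  1   0   0   0   0   0   0   0   0   0   0   0   0   2   2   2   2
  2   0   0   0   0   0   0   0   0   0   0   0   8   8   8   8   8
  3   0   0   0   0   0   0   0   0   0  12  12  12  12  12  12  12
  4   0   0   0   0   0   0   0   0   0  12  12  12  12  12  12  12
  5   0   0   0   0   0   0  10  10  10  12  12  12  12  12  12  22
  6   0   0   0   0   0   0  10  10  10  12  12  12  12  12  12  22

12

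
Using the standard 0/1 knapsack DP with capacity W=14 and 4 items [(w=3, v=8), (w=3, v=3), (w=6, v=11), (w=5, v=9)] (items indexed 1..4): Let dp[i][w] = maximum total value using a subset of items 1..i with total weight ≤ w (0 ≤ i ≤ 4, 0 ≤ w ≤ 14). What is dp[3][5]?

i\w   0   1   2   3   4   5   6   7   8   9  10  11  12  13  14
  0   0   0   0   0   0   0   0   0   0   0   0   0   0   0   0
  1   0   0   0   8   8   8   8   8   8   8   8   8   8   8   8
  2   0   0   0   8   8   8  11  11  11  11  11  11  11  11  11
  3   0   0   0   8   8   8  11  11  11  19  19  19  22  22  22
  4   0   0   0   8   8   9  11  11  17  19  19  20  22  22  28

8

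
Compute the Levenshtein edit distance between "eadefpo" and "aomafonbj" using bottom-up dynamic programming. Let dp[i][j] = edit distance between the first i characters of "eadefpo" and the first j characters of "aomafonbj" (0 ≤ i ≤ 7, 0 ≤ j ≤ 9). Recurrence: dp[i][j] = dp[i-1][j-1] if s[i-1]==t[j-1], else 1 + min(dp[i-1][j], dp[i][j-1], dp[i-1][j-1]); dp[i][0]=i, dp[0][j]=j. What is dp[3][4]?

   ''  a  o  m  a  f  o  n  b  j
''  0  1  2  3  4  5  6  7  8  9
 e  1  1  2  3  4  5  6  7  8  9
 a  2  1  2  3  3  4  5  6  7  8
 d  3  2  2  3  4  4  5  6  7  8
 e  4  3  3  3  4  5  5  6  7  8
 f  5  4  4  4  4  4  5  6  7  8
 p  6  5  5  5  5  5  5  6  7  8
 o  7  6  5  6  6  6  5  6  7  8

4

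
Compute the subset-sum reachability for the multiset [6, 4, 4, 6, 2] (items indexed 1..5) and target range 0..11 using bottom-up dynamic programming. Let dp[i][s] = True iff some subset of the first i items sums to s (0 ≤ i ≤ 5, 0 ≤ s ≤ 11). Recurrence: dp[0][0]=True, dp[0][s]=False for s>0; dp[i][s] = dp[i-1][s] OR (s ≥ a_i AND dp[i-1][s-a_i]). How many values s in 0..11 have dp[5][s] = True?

6

i\s   0   1   2   3   4   5   6   7   8   9  10  11
  0   T   F   F   F   F   F   F   F   F   F   F   F
  1   T   F   F   F   F   F   T   F   F   F   F   F
  2   T   F   F   F   T   F   T   F   F   F   T   F
  3   T   F   F   F   T   F   T   F   T   F   T   F
  4   T   F   F   F   T   F   T   F   T   F   T   F
  5   T   F   T   F   T   F   T   F   T   F   T   F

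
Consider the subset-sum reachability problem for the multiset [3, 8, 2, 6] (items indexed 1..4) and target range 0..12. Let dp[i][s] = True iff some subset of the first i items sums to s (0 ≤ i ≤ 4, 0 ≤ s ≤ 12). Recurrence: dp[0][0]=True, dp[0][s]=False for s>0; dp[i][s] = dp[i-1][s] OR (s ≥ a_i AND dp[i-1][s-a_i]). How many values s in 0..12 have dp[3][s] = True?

i\s   0   1   2   3   4   5   6   7   8   9  10  11  12
  0   T   F   F   F   F   F   F   F   F   F   F   F   F
  1   T   F   F   T   F   F   F   F   F   F   F   F   F
  2   T   F   F   T   F   F   F   F   T   F   F   T   F
  3   T   F   T   T   F   T   F   F   T   F   T   T   F
  4   T   F   T   T   F   T   T   F   T   T   T   T   F

7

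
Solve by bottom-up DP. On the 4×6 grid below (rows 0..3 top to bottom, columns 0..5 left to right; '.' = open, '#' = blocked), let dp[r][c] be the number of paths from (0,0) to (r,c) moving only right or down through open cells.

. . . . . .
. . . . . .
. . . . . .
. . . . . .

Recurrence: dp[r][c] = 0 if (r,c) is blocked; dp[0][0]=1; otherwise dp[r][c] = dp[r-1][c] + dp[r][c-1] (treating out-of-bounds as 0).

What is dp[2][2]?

6

r\c   0   1   2   3   4   5
  0   1   1   1   1   1   1
  1   1   2   3   4   5   6
  2   1   3   6  10  15  21
  3   1   4  10  20  35  56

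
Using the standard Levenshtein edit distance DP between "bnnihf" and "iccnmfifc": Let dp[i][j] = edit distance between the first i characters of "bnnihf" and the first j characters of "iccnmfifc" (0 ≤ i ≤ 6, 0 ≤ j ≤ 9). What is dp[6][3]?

5

   ''  i  c  c  n  m  f  i  f  c
''  0  1  2  3  4  5  6  7  8  9
 b  1  1  2  3  4  5  6  7  8  9
 n  2  2  2  3  3  4  5  6  7  8
 n  3  3  3  3  3  4  5  6  7  8
 i  4  3  4  4  4  4  5  5  6  7
 h  5  4  4  5  5  5  5  6  6  7
 f  6  5  5  5  6  6  5  6  6  7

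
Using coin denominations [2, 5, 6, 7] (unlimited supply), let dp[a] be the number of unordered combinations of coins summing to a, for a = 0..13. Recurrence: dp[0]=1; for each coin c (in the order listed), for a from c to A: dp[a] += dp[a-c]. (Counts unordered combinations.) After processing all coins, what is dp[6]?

after  coin     0     1     2     3     4     5     6     7     8     9    10    11    12    13
          2     1     0     1     0     1     0     1     0     1     0     1     0     1     0
          5     1     0     1     0     1     1     1     1     1     1     2     1     2     1
          6     1     0     1     0     1     1     2     1     2     1     3     2     4     2
          7     1     0     1     0     1     1     2     2     2     2     3     3     5     4

2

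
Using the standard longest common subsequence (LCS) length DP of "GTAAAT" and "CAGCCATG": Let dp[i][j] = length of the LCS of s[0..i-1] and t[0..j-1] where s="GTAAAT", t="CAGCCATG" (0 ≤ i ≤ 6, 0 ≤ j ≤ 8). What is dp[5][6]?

2

   ''  C  A  G  C  C  A  T  G
''  0  0  0  0  0  0  0  0  0
 G  0  0  0  1  1  1  1  1  1
 T  0  0  0  1  1  1  1  2  2
 A  0  0  1  1  1  1  2  2  2
 A  0  0  1  1  1  1  2  2  2
 A  0  0  1  1  1  1  2  2  2
 T  0  0  1  1  1  1  2  3  3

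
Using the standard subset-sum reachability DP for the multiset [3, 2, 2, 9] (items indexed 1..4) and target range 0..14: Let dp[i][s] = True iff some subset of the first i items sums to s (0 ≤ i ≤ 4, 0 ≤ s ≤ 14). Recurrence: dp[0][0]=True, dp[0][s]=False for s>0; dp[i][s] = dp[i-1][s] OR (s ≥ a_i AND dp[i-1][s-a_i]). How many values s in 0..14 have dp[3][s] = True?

i\s   0   1   2   3   4   5   6   7   8   9  10  11  12  13  14
  0   T   F   F   F   F   F   F   F   F   F   F   F   F   F   F
  1   T   F   F   T   F   F   F   F   F   F   F   F   F   F   F
  2   T   F   T   T   F   T   F   F   F   F   F   F   F   F   F
  3   T   F   T   T   T   T   F   T   F   F   F   F   F   F   F
  4   T   F   T   T   T   T   F   T   F   T   F   T   T   T   T

6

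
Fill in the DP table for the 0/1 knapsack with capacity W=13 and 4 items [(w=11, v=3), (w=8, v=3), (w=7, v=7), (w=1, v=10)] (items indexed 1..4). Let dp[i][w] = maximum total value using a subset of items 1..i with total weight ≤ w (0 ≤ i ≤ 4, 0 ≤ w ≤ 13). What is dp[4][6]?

i\w   0   1   2   3   4   5   6   7   8   9  10  11  12  13
  0   0   0   0   0   0   0   0   0   0   0   0   0   0   0
  1   0   0   0   0   0   0   0   0   0   0   0   3   3   3
  2   0   0   0   0   0   0   0   0   3   3   3   3   3   3
  3   0   0   0   0   0   0   0   7   7   7   7   7   7   7
  4   0  10  10  10  10  10  10  10  17  17  17  17  17  17

10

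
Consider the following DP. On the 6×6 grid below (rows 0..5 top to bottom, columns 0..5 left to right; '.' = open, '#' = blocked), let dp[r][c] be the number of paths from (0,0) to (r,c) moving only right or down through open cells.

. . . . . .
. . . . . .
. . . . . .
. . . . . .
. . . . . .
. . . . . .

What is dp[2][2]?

r\c   0   1   2   3   4   5
  0   1   1   1   1   1   1
  1   1   2   3   4   5   6
  2   1   3   6  10  15  21
  3   1   4  10  20  35  56
  4   1   5  15  35  70 126
  5   1   6  21  56 126 252

6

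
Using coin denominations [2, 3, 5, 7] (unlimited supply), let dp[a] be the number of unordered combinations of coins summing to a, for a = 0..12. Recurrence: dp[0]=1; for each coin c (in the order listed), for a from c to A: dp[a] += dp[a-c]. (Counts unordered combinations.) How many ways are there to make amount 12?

after  coin     0     1     2     3     4     5     6     7     8     9    10    11    12
          2     1     0     1     0     1     0     1     0     1     0     1     0     1
          3     1     0     1     1     1     1     2     1     2     2     2     2     3
          5     1     0     1     1     1     2     2     2     3     3     4     4     5
          7     1     0     1     1     1     2     2     3     3     4     5     5     7

7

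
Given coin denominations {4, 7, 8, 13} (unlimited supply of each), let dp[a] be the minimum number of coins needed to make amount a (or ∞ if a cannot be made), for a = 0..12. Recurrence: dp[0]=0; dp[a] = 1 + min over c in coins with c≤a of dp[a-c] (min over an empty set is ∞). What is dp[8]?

 a  0  1  2  3  4  5  6  7  8  9 10 11 12
dp  0  -  -  -  1  -  -  1  1  -  -  2  2
(- denotes ∞ / unreachable)

1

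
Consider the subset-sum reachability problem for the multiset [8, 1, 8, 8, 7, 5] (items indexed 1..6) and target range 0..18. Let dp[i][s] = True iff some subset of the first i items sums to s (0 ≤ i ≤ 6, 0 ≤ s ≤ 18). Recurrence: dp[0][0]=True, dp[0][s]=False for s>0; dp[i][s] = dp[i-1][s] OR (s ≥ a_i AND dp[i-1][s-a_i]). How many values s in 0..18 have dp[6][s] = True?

13

i\s   0   1   2   3   4   5   6   7   8   9  10  11  12  13  14  15  16  17  18
  0   T   F   F   F   F   F   F   F   F   F   F   F   F   F   F   F   F   F   F
  1   T   F   F   F   F   F   F   F   T   F   F   F   F   F   F   F   F   F   F
  2   T   T   F   F   F   F   F   F   T   T   F   F   F   F   F   F   F   F   F
  3   T   T   F   F   F   F   F   F   T   T   F   F   F   F   F   F   T   T   F
  4   T   T   F   F   F   F   F   F   T   T   F   F   F   F   F   F   T   T   F
  5   T   T   F   F   F   F   F   T   T   T   F   F   F   F   F   T   T   T   F
  6   T   T   F   F   F   T   T   T   T   T   F   F   T   T   T   T   T   T   F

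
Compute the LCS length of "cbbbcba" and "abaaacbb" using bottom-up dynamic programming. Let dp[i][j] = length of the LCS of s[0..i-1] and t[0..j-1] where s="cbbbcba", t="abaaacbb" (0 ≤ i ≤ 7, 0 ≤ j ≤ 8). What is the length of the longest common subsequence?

   ''  a  b  a  a  a  c  b  b
''  0  0  0  0  0  0  0  0  0
 c  0  0  0  0  0  0  1  1  1
 b  0  0  1  1  1  1  1  2  2
 b  0  0  1  1  1  1  1  2  3
 b  0  0  1  1  1  1  1  2  3
 c  0  0  1  1  1  1  2  2  3
 b  0  0  1  1  1  1  2  3  3
 a  0  1  1  2  2  2  2  3  3

3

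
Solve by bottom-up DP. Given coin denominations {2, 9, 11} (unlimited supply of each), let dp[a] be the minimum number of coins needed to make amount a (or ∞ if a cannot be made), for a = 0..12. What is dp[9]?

 a  0  1  2  3  4  5  6  7  8  9 10 11 12
dp  0  -  1  -  2  -  3  -  4  1  5  1  6
(- denotes ∞ / unreachable)

1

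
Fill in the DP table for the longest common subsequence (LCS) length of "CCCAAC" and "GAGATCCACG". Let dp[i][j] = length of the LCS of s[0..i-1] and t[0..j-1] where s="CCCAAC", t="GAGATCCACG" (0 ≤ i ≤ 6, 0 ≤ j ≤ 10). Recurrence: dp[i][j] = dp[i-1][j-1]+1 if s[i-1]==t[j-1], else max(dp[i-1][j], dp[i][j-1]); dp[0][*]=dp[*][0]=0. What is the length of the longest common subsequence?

   ''  G  A  G  A  T  C  C  A  C  G
''  0  0  0  0  0  0  0  0  0  0  0
 C  0  0  0  0  0  0  1  1  1  1  1
 C  0  0  0  0  0  0  1  2  2  2  2
 C  0  0  0  0  0  0  1  2  2  3  3
 A  0  0  1  1  1  1  1  2  3  3  3
 A  0  0  1  1  2  2  2  2  3  3  3
 C  0  0  1  1  2  2  3  3  3  4  4

4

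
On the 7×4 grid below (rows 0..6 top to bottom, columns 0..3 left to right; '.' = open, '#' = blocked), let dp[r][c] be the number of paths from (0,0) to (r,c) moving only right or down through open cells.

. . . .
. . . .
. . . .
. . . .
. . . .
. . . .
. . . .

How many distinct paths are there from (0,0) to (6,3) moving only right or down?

r\c   0   1   2   3
  0   1   1   1   1
  1   1   2   3   4
  2   1   3   6  10
  3   1   4  10  20
  4   1   5  15  35
  5   1   6  21  56
  6   1   7  28  84

84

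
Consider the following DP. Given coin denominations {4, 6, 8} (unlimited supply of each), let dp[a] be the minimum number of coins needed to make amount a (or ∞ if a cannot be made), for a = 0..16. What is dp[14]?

2

 a  0  1  2  3  4  5  6  7  8  9 10 11 12 13 14 15 16
dp  0  -  -  -  1  -  1  -  1  -  2  -  2  -  2  -  2
(- denotes ∞ / unreachable)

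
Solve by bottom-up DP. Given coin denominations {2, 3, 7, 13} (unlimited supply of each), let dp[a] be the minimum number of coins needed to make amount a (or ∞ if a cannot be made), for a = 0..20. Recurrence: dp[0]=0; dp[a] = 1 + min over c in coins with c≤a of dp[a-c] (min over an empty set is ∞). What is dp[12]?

3

 a  0  1  2  3  4  5  6  7  8  9 10 11 12 13 14 15 16 17 18 19 20
dp  0  -  1  1  2  2  2  1  3  2  2  3  3  1  2  2  2  3  3  3  2
(- denotes ∞ / unreachable)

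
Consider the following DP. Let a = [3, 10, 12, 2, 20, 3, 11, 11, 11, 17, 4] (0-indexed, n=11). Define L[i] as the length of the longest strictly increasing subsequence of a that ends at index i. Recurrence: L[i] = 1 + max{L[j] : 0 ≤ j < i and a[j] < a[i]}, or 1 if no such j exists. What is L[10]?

   i    0    1    2    3    4    5    6    7    8    9   10
a[i]    3   10   12    2   20    3   11   11   11   17    4
L[i]    1    2    3    1    4    2    3    3    3    4    3

3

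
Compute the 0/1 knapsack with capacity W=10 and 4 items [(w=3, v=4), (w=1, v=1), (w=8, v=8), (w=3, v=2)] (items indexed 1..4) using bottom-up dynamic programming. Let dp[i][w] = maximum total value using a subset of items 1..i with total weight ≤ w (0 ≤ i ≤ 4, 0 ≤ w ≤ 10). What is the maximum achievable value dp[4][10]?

i\w   0   1   2   3   4   5   6   7   8   9  10
  0   0   0   0   0   0   0   0   0   0   0   0
  1   0   0   0   4   4   4   4   4   4   4   4
  2   0   1   1   4   5   5   5   5   5   5   5
  3   0   1   1   4   5   5   5   5   8   9   9
  4   0   1   1   4   5   5   6   7   8   9   9

9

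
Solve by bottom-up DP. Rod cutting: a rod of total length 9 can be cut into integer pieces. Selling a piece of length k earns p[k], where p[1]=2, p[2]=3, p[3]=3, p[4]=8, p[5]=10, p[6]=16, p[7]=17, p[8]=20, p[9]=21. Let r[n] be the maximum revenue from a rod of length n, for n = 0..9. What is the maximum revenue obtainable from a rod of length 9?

22

   n    0    1    2    3    4    5    6    7    8    9
r[n]    0    2    4    6    8   10   16   18   20   22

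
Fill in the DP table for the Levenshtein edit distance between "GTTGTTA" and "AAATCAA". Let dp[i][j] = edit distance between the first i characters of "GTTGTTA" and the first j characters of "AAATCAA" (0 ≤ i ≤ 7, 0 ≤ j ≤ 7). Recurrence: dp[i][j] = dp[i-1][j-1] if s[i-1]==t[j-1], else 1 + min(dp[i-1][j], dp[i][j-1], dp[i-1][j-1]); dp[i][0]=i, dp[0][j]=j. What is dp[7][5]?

   ''  A  A  A  T  C  A  A
''  0  1  2  3  4  5  6  7
 G  1  1  2  3  4  5  6  7
 T  2  2  2  3  3  4  5  6
 T  3  3  3  3  3  4  5  6
 G  4  4  4  4  4  4  5  6
 T  5  5  5  5  4  5  5  6
 T  6  6  6  6  5  5  6  6
 A  7  6  6  6  6  6  5  6

6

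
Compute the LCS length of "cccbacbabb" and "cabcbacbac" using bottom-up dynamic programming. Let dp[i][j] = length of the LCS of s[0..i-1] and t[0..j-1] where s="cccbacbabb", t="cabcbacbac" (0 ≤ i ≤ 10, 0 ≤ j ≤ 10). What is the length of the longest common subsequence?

7

   ''  c  a  b  c  b  a  c  b  a  c
''  0  0  0  0  0  0  0  0  0  0  0
 c  0  1  1  1  1  1  1  1  1  1  1
 c  0  1  1  1  2  2  2  2  2  2  2
 c  0  1  1  1  2  2  2  3  3  3  3
 b  0  1  1  2  2  3  3  3  4  4  4
 a  0  1  2  2  2  3  4  4  4  5  5
 c  0  1  2  2  3  3  4  5  5  5  6
 b  0  1  2  3  3  4  4  5  6  6  6
 a  0  1  2  3  3  4  5  5  6  7  7
 b  0  1  2  3  3  4  5  5  6  7  7
 b  0  1  2  3  3  4  5  5  6  7  7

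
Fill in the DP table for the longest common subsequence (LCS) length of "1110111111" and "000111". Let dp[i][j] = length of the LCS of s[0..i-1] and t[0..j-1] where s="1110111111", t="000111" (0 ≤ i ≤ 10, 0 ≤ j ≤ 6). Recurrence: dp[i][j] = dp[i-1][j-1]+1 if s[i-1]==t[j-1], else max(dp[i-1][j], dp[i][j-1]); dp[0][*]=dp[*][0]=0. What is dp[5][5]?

   ''  0  0  0  1  1  1
''  0  0  0  0  0  0  0
 1  0  0  0  0  1  1  1
 1  0  0  0  0  1  2  2
 1  0  0  0  0  1  2  3
 0  0  1  1  1  1  2  3
 1  0  1  1  1  2  2  3
 1  0  1  1  1  2  3  3
 1  0  1  1  1  2  3  4
 1  0  1  1  1  2  3  4
 1  0  1  1  1  2  3  4
 1  0  1  1  1  2  3  4

2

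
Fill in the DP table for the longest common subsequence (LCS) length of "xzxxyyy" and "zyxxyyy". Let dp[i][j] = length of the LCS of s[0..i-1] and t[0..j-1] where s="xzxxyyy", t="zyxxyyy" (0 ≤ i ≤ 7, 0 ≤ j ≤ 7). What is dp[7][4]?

   ''  z  y  x  x  y  y  y
''  0  0  0  0  0  0  0  0
 x  0  0  0  1  1  1  1  1
 z  0  1  1  1  1  1  1  1
 x  0  1  1  2  2  2  2  2
 x  0  1  1  2  3  3  3  3
 y  0  1  2  2  3  4  4  4
 y  0  1  2  2  3  4  5  5
 y  0  1  2  2  3  4  5  6

3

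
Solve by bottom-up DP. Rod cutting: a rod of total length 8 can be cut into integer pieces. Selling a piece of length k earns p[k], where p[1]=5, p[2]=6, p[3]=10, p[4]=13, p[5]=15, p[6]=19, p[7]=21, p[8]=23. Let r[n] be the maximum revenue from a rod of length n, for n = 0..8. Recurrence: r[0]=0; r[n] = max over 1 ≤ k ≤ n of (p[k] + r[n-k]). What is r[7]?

35

   n    0    1    2    3    4    5    6    7    8
r[n]    0    5   10   15   20   25   30   35   40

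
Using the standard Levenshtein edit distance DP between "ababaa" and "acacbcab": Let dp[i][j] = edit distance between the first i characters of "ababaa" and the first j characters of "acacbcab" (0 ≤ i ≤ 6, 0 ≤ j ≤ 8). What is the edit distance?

   ''  a  c  a  c  b  c  a  b
''  0  1  2  3  4  5  6  7  8
 a  1  0  1  2  3  4  5  6  7
 b  2  1  1  2  3  3  4  5  6
 a  3  2  2  1  2  3  4  4  5
 b  4  3  3  2  2  2  3  4  4
 a  5  4  4  3  3  3  3  3  4
 a  6  5  5  4  4  4  4  3  4

4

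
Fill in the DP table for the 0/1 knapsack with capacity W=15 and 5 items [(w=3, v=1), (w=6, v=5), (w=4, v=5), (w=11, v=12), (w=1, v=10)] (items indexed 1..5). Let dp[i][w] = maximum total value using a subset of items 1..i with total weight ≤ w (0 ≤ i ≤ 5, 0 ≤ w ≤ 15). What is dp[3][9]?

i\w   0   1   2   3   4   5   6   7   8   9  10  11  12  13  14  15
  0   0   0   0   0   0   0   0   0   0   0   0   0   0   0   0   0
  1   0   0   0   1   1   1   1   1   1   1   1   1   1   1   1   1
  2   0   0   0   1   1   1   5   5   5   6   6   6   6   6   6   6
  3   0   0   0   1   5   5   5   6   6   6  10  10  10  11  11  11
  4   0   0   0   1   5   5   5   6   6   6  10  12  12  12  13  17
  5   0  10  10  10  11  15  15  15  16  16  16  20  22  22  22  23

6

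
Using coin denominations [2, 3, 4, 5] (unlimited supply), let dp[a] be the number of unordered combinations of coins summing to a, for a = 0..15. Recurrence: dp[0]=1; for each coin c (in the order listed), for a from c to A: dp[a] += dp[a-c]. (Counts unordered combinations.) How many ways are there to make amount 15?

after  coin     0     1     2     3     4     5     6     7     8     9    10    11    12    13    14    15
          2     1     0     1     0     1     0     1     0     1     0     1     0     1     0     1     0
          3     1     0     1     1     1     1     2     1     2     2     2     2     3     2     3     3
          4     1     0     1     1     2     1     3     2     4     3     5     4     7     5     8     7
          5     1     0     1     1     2     2     3     3     5     5     7     7    10    10    13    14

14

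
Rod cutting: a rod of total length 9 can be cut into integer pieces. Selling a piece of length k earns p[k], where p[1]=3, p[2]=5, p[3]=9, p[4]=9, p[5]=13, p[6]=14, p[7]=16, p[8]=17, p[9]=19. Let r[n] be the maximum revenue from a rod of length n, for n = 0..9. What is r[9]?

27

   n    0    1    2    3    4    5    6    7    8    9
r[n]    0    3    6    9   12   15   18   21   24   27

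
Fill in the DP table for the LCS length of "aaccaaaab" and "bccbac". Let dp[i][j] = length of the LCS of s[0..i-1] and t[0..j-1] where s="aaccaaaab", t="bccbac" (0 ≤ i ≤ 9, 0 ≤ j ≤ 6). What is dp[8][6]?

3

   ''  b  c  c  b  a  c
''  0  0  0  0  0  0  0
 a  0  0  0  0  0  1  1
 a  0  0  0  0  0  1  1
 c  0  0  1  1  1  1  2
 c  0  0  1  2  2  2  2
 a  0  0  1  2  2  3  3
 a  0  0  1  2  2  3  3
 a  0  0  1  2  2  3  3
 a  0  0  1  2  2  3  3
 b  0  1  1  2  3  3  3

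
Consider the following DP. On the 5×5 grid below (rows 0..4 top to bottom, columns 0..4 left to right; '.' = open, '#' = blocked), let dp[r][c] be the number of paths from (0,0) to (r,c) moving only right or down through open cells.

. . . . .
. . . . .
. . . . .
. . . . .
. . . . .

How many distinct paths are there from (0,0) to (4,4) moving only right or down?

r\c   0   1   2   3   4
  0   1   1   1   1   1
  1   1   2   3   4   5
  2   1   3   6  10  15
  3   1   4  10  20  35
  4   1   5  15  35  70

70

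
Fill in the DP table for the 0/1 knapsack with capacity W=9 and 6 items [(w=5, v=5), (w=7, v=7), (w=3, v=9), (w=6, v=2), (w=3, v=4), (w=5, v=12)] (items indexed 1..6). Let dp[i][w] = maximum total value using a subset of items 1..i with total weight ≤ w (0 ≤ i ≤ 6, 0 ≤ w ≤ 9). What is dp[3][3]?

9

i\w   0   1   2   3   4   5   6   7   8   9
  0   0   0   0   0   0   0   0   0   0   0
  1   0   0   0   0   0   5   5   5   5   5
  2   0   0   0   0   0   5   5   7   7   7
  3   0   0   0   9   9   9   9   9  14  14
  4   0   0   0   9   9   9   9   9  14  14
  5   0   0   0   9   9   9  13  13  14  14
  6   0   0   0   9   9  12  13  13  21  21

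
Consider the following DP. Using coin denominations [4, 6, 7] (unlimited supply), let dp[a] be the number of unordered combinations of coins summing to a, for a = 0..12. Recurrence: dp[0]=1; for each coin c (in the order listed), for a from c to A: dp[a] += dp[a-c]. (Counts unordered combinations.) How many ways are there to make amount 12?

after  coin     0     1     2     3     4     5     6     7     8     9    10    11    12
          4     1     0     0     0     1     0     0     0     1     0     0     0     1
          6     1     0     0     0     1     0     1     0     1     0     1     0     2
          7     1     0     0     0     1     0     1     1     1     0     1     1     2

2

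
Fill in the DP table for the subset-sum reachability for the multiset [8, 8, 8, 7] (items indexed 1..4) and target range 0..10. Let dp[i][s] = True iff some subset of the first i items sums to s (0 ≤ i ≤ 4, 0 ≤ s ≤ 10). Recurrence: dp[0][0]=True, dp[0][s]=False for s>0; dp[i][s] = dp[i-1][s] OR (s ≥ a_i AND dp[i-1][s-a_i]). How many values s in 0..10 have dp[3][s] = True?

i\s   0   1   2   3   4   5   6   7   8   9  10
  0   T   F   F   F   F   F   F   F   F   F   F
  1   T   F   F   F   F   F   F   F   T   F   F
  2   T   F   F   F   F   F   F   F   T   F   F
  3   T   F   F   F   F   F   F   F   T   F   F
  4   T   F   F   F   F   F   F   T   T   F   F

2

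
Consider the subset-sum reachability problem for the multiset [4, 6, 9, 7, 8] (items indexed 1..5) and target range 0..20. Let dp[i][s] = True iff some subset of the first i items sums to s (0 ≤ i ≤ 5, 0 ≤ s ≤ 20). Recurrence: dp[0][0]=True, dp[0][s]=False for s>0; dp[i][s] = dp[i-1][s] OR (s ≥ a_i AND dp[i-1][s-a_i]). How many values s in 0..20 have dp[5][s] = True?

i\s   0   1   2   3   4   5   6   7   8   9  10  11  12  13  14  15  16  17  18  19  20
  0   T   F   F   F   F   F   F   F   F   F   F   F   F   F   F   F   F   F   F   F   F
  1   T   F   F   F   T   F   F   F   F   F   F   F   F   F   F   F   F   F   F   F   F
  2   T   F   F   F   T   F   T   F   F   F   T   F   F   F   F   F   F   F   F   F   F
  3   T   F   F   F   T   F   T   F   F   T   T   F   F   T   F   T   F   F   F   T   F
  4   T   F   F   F   T   F   T   T   F   T   T   T   F   T   F   T   T   T   F   T   T
  5   T   F   F   F   T   F   T   T   T   T   T   T   T   T   T   T   T   T   T   T   T

17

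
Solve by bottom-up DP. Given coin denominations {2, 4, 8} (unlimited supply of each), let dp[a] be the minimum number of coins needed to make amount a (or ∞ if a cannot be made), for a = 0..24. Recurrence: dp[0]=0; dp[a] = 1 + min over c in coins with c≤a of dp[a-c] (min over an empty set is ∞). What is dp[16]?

2

 a  0  1  2  3  4  5  6  7  8  9 10 11 12 13 14 15 16 17 18 19 20 21 22 23 24
dp  0  -  1  -  1  -  2  -  1  -  2  -  2  -  3  -  2  -  3  -  3  -  4  -  3
(- denotes ∞ / unreachable)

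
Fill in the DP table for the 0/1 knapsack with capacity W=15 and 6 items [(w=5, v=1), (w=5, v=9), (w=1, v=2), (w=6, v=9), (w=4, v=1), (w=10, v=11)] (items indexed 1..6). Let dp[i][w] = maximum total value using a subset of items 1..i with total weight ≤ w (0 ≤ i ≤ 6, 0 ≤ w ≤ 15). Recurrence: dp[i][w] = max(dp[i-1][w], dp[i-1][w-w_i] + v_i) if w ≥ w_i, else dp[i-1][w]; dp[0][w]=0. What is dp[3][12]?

i\w   0   1   2   3   4   5   6   7   8   9  10  11  12  13  14  15
  0   0   0   0   0   0   0   0   0   0   0   0   0   0   0   0   0
  1   0   0   0   0   0   1   1   1   1   1   1   1   1   1   1   1
  2   0   0   0   0   0   9   9   9   9   9  10  10  10  10  10  10
  3   0   2   2   2   2   9  11  11  11  11  11  12  12  12  12  12
  4   0   2   2   2   2   9  11  11  11  11  11  18  20  20  20  20
  5   0   2   2   2   2   9  11  11  11  11  12  18  20  20  20  20
  6   0   2   2   2   2   9  11  11  11  11  12  18  20  20  20  20

12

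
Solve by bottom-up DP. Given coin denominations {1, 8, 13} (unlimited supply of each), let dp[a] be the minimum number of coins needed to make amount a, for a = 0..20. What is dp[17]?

 a  0  1  2  3  4  5  6  7  8  9 10 11 12 13 14 15 16 17 18 19 20
dp  0  1  2  3  4  5  6  7  1  2  3  4  5  1  2  3  2  3  4  5  6

3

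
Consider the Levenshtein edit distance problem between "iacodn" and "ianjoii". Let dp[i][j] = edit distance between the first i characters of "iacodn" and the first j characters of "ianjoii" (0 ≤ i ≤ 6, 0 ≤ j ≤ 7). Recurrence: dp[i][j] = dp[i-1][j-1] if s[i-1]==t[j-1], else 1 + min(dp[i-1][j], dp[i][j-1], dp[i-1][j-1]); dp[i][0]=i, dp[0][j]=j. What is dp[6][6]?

4

   ''  i  a  n  j  o  i  i
''  0  1  2  3  4  5  6  7
 i  1  0  1  2  3  4  5  6
 a  2  1  0  1  2  3  4  5
 c  3  2  1  1  2  3  4  5
 o  4  3  2  2  2  2  3  4
 d  5  4  3  3  3  3  3  4
 n  6  5  4  3  4  4  4  4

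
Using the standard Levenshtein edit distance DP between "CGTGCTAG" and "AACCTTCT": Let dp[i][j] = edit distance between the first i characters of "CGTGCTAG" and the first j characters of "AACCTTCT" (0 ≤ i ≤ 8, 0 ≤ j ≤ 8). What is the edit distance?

   ''  A  A  C  C  T  T  C  T
''  0  1  2  3  4  5  6  7  8
 C  1  1  2  2  3  4  5  6  7
 G  2  2  2  3  3  4  5  6  7
 T  3  3  3  3  4  3  4  5  6
 G  4  4  4  4  4  4  4  5  6
 C  5  5  5  4  4  5  5  4  5
 T  6  6  6  5  5  4  5  5  4
 A  7  6  6  6  6  5  5  6  5
 G  8  7  7  7  7  6  6  6  6

6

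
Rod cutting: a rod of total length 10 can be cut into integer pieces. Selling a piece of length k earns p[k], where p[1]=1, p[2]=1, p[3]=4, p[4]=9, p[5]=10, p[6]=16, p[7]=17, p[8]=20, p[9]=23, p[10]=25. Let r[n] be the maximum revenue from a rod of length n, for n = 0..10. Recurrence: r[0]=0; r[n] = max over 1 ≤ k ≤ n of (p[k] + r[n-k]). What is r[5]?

   n    0    1    2    3    4    5    6    7    8    9   10
r[n]    0    1    2    4    9   10   16   17   20   23   25

10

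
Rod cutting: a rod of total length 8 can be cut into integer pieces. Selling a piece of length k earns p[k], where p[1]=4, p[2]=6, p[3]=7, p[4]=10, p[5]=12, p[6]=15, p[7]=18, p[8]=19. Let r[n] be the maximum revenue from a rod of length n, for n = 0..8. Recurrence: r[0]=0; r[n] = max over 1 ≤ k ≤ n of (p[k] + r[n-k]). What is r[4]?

16

   n    0    1    2    3    4    5    6    7    8
r[n]    0    4    8   12   16   20   24   28   32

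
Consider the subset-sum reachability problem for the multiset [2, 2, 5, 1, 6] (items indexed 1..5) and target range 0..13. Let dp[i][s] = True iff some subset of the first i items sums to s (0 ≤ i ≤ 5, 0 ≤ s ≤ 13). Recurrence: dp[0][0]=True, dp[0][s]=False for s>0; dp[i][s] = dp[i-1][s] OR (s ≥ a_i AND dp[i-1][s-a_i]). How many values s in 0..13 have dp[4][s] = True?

i\s   0   1   2   3   4   5   6   7   8   9  10  11  12  13
  0   T   F   F   F   F   F   F   F   F   F   F   F   F   F
  1   T   F   T   F   F   F   F   F   F   F   F   F   F   F
  2   T   F   T   F   T   F   F   F   F   F   F   F   F   F
  3   T   F   T   F   T   T   F   T   F   T   F   F   F   F
  4   T   T   T   T   T   T   T   T   T   T   T   F   F   F
  5   T   T   T   T   T   T   T   T   T   T   T   T   T   T

11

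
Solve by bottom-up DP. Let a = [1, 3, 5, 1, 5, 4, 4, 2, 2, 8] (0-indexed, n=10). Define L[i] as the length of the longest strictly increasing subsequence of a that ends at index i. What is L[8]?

2

   i    0    1    2    3    4    5    6    7    8    9
a[i]    1    3    5    1    5    4    4    2    2    8
L[i]    1    2    3    1    3    3    3    2    2    4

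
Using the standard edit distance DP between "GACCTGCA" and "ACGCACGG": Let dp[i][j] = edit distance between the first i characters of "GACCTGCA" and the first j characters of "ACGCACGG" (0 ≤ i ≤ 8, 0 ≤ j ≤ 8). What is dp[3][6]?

3

   ''  A  C  G  C  A  C  G  G
''  0  1  2  3  4  5  6  7  8
 G  1  1  2  2  3  4  5  6  7
 A  2  1  2  3  3  3  4  5  6
 C  3  2  1  2  3  4  3  4  5
 C  4  3  2  2  2  3  4  4  5
 T  5  4  3  3  3  3  4  5  5
 G  6  5  4  3  4  4  4  4  5
 C  7  6  5  4  3  4  4  5  5
 A  8  7  6  5  4  3  4  5  6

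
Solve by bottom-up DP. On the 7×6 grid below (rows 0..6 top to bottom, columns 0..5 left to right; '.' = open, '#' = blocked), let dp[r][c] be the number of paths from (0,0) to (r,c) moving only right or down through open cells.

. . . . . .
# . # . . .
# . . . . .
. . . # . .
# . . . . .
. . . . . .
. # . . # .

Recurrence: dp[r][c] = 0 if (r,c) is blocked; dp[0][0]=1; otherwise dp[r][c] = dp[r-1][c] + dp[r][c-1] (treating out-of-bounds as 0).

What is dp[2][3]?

2

r\c   0   1   2   3   4   5
  0   1   1   1   1   1   1
  1   0   1   0   1   2   3
  2   0   1   1   2   4   7
  3   0   1   2   0   4  11
  4   0   1   3   3   7  18
  5   0   1   4   7  14  32
  6   0   0   4  11   0  32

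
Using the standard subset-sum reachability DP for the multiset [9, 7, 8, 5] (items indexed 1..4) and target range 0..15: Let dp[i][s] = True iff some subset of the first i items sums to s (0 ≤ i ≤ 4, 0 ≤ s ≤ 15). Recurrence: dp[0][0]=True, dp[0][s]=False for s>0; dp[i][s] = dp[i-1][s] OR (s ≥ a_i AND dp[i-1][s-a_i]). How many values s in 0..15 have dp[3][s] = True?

i\s   0   1   2   3   4   5   6   7   8   9  10  11  12  13  14  15
  0   T   F   F   F   F   F   F   F   F   F   F   F   F   F   F   F
  1   T   F   F   F   F   F   F   F   F   T   F   F   F   F   F   F
  2   T   F   F   F   F   F   F   T   F   T   F   F   F   F   F   F
  3   T   F   F   F   F   F   F   T   T   T   F   F   F   F   F   T
  4   T   F   F   F   F   T   F   T   T   T   F   F   T   T   T   T

5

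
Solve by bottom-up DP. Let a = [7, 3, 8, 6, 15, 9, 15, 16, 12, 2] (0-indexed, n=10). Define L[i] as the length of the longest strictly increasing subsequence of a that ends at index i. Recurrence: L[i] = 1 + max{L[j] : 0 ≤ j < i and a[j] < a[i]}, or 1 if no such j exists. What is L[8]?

   i    0    1    2    3    4    5    6    7    8    9
a[i]    7    3    8    6   15    9   15   16   12    2
L[i]    1    1    2    2    3    3    4    5    4    1

4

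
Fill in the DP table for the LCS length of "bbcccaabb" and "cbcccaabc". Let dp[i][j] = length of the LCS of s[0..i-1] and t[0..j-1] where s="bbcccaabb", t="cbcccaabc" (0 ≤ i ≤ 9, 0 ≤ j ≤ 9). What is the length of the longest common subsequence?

7

   ''  c  b  c  c  c  a  a  b  c
''  0  0  0  0  0  0  0  0  0  0
 b  0  0  1  1  1  1  1  1  1  1
 b  0  0  1  1  1  1  1  1  2  2
 c  0  1  1  2  2  2  2  2  2  3
 c  0  1  1  2  3  3  3  3  3  3
 c  0  1  1  2  3  4  4  4  4  4
 a  0  1  1  2  3  4  5  5  5  5
 a  0  1  1  2  3  4  5  6  6  6
 b  0  1  2  2  3  4  5  6  7  7
 b  0  1  2  2  3  4  5  6  7  7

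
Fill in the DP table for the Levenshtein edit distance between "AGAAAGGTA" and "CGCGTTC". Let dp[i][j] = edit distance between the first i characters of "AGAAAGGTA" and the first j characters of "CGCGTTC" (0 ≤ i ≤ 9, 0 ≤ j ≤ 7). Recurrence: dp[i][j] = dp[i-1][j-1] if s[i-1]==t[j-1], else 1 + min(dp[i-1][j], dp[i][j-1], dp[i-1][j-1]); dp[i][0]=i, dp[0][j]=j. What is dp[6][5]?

5

   ''  C  G  C  G  T  T  C
''  0  1  2  3  4  5  6  7
 A  1  1  2  3  4  5  6  7
 G  2  2  1  2  3  4  5  6
 A  3  3  2  2  3  4  5  6
 A  4  4  3  3  3  4  5  6
 A  5  5  4  4  4  4  5  6
 G  6  6  5  5  4  5  5  6
 G  7  7  6  6  5  5  6  6
 T  8  8  7  7  6  5  5  6
 A  9  9  8  8  7  6  6  6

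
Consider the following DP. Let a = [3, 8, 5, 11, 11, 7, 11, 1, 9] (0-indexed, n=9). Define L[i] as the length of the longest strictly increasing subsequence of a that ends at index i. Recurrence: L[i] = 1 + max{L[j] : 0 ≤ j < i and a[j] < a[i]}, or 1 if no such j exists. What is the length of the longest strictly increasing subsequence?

4

   i    0    1    2    3    4    5    6    7    8
a[i]    3    8    5   11   11    7   11    1    9
L[i]    1    2    2    3    3    3    4    1    4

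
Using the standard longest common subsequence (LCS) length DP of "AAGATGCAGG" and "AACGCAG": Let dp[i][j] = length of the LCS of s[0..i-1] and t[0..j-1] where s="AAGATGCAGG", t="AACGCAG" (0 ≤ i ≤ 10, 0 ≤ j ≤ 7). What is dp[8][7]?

   ''  A  A  C  G  C  A  G
''  0  0  0  0  0  0  0  0
 A  0  1  1  1  1  1  1  1
 A  0  1  2  2  2  2  2  2
 G  0  1  2  2  3  3  3  3
 A  0  1  2  2  3  3  4  4
 T  0  1  2  2  3  3  4  4
 G  0  1  2  2  3  3  4  5
 C  0  1  2  3  3  4  4  5
 A  0  1  2  3  3  4  5  5
 G  0  1  2  3  4  4  5  6
 G  0  1  2  3  4  4  5  6

5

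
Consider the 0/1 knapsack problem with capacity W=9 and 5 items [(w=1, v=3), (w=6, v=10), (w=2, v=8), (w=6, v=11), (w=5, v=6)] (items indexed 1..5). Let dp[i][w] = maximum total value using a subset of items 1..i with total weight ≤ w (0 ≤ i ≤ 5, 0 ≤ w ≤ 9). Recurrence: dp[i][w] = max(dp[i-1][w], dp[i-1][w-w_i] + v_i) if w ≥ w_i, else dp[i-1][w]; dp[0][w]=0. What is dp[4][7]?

14

i\w   0   1   2   3   4   5   6   7   8   9
  0   0   0   0   0   0   0   0   0   0   0
  1   0   3   3   3   3   3   3   3   3   3
  2   0   3   3   3   3   3  10  13  13  13
  3   0   3   8  11  11  11  11  13  18  21
  4   0   3   8  11  11  11  11  14  19  22
  5   0   3   8  11  11  11  11  14  19  22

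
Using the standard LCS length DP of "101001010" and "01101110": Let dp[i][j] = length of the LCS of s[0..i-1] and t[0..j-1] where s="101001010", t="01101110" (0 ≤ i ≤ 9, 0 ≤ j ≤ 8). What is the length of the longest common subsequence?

   ''  0  1  1  0  1  1  1  0
''  0  0  0  0  0  0  0  0  0
 1  0  0  1  1  1  1  1  1  1
 0  0  1  1  1  2  2  2  2  2
 1  0  1  2  2  2  3  3  3  3
 0  0  1  2  2  3  3  3  3  4
 0  0  1  2  2  3  3  3  3  4
 1  0  1  2  3  3  4  4  4  4
 0  0  1  2  3  4  4  4  4  5
 1  0  1  2  3  4  5  5  5  5
 0  0  1  2  3  4  5  5  5  6

6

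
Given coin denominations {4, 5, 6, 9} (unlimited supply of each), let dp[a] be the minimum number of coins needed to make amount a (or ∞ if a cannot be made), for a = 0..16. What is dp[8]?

 a  0  1  2  3  4  5  6  7  8  9 10 11 12 13 14 15 16
dp  0  -  -  -  1  1  1  -  2  1  2  2  2  2  2  2  3
(- denotes ∞ / unreachable)

2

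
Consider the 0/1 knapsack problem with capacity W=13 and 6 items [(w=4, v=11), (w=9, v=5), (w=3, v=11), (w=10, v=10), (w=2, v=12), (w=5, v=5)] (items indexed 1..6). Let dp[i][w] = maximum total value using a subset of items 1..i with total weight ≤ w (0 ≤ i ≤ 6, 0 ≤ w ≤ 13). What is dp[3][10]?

i\w   0   1   2   3   4   5   6   7   8   9  10  11  12  13
  0   0   0   0   0   0   0   0   0   0   0   0   0   0   0
  1   0   0   0   0  11  11  11  11  11  11  11  11  11  11
  2   0   0   0   0  11  11  11  11  11  11  11  11  11  16
  3   0   0   0  11  11  11  11  22  22  22  22  22  22  22
  4   0   0   0  11  11  11  11  22  22  22  22  22  22  22
  5   0   0  12  12  12  23  23  23  23  34  34  34  34  34
  6   0   0  12  12  12  23  23  23  23  34  34  34  34  34

22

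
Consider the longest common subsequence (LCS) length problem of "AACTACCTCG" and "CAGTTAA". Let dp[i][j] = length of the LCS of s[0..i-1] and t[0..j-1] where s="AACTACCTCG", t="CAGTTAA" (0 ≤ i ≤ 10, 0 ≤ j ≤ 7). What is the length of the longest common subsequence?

   ''  C  A  G  T  T  A  A
''  0  0  0  0  0  0  0  0
 A  0  0  1  1  1  1  1  1
 A  0  0  1  1  1  1  2  2
 C  0  1  1  1  1  1  2  2
 T  0  1  1  1  2  2  2  2
 A  0  1  2  2  2  2  3  3
 C  0  1  2  2  2  2  3  3
 C  0  1  2  2  2  2  3  3
 T  0  1  2  2  3  3  3  3
 C  0  1  2  2  3  3  3  3
 G  0  1  2  3  3  3  3  3

3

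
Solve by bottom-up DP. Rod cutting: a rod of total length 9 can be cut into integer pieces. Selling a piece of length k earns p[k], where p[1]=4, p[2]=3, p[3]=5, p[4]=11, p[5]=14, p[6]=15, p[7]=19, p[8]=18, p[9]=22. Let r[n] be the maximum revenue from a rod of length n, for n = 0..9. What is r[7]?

   n    0    1    2    3    4    5    6    7    8    9
r[n]    0    4    8   12   16   20   24   28   32   36

28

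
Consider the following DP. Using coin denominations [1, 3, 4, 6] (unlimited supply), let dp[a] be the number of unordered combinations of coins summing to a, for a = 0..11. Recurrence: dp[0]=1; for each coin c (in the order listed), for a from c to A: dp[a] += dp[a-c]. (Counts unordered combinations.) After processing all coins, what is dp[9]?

9

after  coin     0     1     2     3     4     5     6     7     8     9    10    11
          1     1     1     1     1     1     1     1     1     1     1     1     1
          3     1     1     1     2     2     2     3     3     3     4     4     4
          4     1     1     1     2     3     3     4     5     6     7     8     9
          6     1     1     1     2     3     3     5     6     7     9    11    12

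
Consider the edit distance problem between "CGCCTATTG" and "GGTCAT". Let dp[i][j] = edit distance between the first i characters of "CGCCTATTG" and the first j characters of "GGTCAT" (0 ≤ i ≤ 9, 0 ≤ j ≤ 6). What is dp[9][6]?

5

   ''  G  G  T  C  A  T
''  0  1  2  3  4  5  6
 C  1  1  2  3  3  4  5
 G  2  1  1  2  3  4  5
 C  3  2  2  2  2  3  4
 C  4  3  3  3  2  3  4
 T  5  4  4  3  3  3  3
 A  6  5  5  4  4  3  4
 T  7  6  6  5  5  4  3
 T  8  7  7  6  6  5  4
 G  9  8  7  7  7  6  5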